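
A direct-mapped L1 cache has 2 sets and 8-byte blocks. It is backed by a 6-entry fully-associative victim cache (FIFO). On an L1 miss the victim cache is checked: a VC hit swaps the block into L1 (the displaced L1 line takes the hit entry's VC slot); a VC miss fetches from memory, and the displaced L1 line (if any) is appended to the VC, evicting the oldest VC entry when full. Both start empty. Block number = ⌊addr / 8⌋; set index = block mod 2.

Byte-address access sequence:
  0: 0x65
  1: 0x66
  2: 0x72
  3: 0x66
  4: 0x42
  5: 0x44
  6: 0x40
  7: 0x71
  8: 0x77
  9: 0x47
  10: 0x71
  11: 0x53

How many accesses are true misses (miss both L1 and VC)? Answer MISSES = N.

MISSES = 4

0: 0x65 (blk 12, set 0) → MISS  vc=[]
1: 0x66 (blk 12, set 0) → L1-HIT  vc=[]
2: 0x72 (blk 14, set 0) → MISS  vc=[12]
3: 0x66 (blk 12, set 0) → VC-HIT  vc=[14]
4: 0x42 (blk 8, set 0) → MISS  vc=[14, 12]
5: 0x44 (blk 8, set 0) → L1-HIT  vc=[14, 12]
6: 0x40 (blk 8, set 0) → L1-HIT  vc=[14, 12]
7: 0x71 (blk 14, set 0) → VC-HIT  vc=[8, 12]
8: 0x77 (blk 14, set 0) → L1-HIT  vc=[8, 12]
9: 0x47 (blk 8, set 0) → VC-HIT  vc=[14, 12]
10: 0x71 (blk 14, set 0) → VC-HIT  vc=[8, 12]
11: 0x53 (blk 10, set 0) → MISS  vc=[8, 12, 14]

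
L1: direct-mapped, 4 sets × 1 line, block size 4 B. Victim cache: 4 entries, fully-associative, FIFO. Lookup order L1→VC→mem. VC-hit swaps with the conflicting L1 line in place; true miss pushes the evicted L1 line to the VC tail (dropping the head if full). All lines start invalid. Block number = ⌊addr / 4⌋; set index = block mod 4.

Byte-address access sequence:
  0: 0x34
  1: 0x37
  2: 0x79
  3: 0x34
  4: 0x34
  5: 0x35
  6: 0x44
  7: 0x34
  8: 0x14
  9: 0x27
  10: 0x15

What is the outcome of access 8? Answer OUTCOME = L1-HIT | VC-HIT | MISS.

OUTCOME = MISS

0: 0x34 (blk 13, set 1) → MISS  vc=[]
1: 0x37 (blk 13, set 1) → L1-HIT  vc=[]
2: 0x79 (blk 30, set 2) → MISS  vc=[]
3: 0x34 (blk 13, set 1) → L1-HIT  vc=[]
4: 0x34 (blk 13, set 1) → L1-HIT  vc=[]
5: 0x35 (blk 13, set 1) → L1-HIT  vc=[]
6: 0x44 (blk 17, set 1) → MISS  vc=[13]
7: 0x34 (blk 13, set 1) → VC-HIT  vc=[17]
8: 0x14 (blk 5, set 1) → MISS  vc=[17, 13]
9: 0x27 (blk 9, set 1) → MISS  vc=[17, 13, 5]
10: 0x15 (blk 5, set 1) → VC-HIT  vc=[17, 13, 9]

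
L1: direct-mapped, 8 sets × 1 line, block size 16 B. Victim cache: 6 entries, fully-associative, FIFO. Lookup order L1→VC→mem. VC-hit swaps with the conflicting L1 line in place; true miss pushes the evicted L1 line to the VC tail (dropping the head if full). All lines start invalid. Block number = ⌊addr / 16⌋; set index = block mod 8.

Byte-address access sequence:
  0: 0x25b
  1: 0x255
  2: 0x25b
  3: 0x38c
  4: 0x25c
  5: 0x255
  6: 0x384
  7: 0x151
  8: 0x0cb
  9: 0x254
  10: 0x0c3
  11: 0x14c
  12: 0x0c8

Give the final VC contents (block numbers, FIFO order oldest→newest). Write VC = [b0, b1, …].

VC = [21, 20]

0: 0x25b (blk 37, set 5) → MISS  vc=[]
1: 0x255 (blk 37, set 5) → L1-HIT  vc=[]
2: 0x25b (blk 37, set 5) → L1-HIT  vc=[]
3: 0x38c (blk 56, set 0) → MISS  vc=[]
4: 0x25c (blk 37, set 5) → L1-HIT  vc=[]
5: 0x255 (blk 37, set 5) → L1-HIT  vc=[]
6: 0x384 (blk 56, set 0) → L1-HIT  vc=[]
7: 0x151 (blk 21, set 5) → MISS  vc=[37]
8: 0xcb (blk 12, set 4) → MISS  vc=[37]
9: 0x254 (blk 37, set 5) → VC-HIT  vc=[21]
10: 0xc3 (blk 12, set 4) → L1-HIT  vc=[21]
11: 0x14c (blk 20, set 4) → MISS  vc=[21, 12]
12: 0xc8 (blk 12, set 4) → VC-HIT  vc=[21, 20]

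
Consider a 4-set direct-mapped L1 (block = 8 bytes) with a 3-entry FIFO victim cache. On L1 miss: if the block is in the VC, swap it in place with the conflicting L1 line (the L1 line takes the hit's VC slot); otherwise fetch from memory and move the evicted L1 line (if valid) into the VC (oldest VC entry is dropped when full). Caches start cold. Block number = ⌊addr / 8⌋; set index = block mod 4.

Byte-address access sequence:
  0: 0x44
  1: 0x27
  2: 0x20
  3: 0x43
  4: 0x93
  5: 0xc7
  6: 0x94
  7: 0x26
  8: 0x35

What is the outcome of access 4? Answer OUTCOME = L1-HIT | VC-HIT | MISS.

0: 0x44 (blk 8, set 0) → MISS  vc=[]
1: 0x27 (blk 4, set 0) → MISS  vc=[8]
2: 0x20 (blk 4, set 0) → L1-HIT  vc=[8]
3: 0x43 (blk 8, set 0) → VC-HIT  vc=[4]
4: 0x93 (blk 18, set 2) → MISS  vc=[4]
5: 0xc7 (blk 24, set 0) → MISS  vc=[4, 8]
6: 0x94 (blk 18, set 2) → L1-HIT  vc=[4, 8]
7: 0x26 (blk 4, set 0) → VC-HIT  vc=[24, 8]
8: 0x35 (blk 6, set 2) → MISS  vc=[24, 8, 18]

OUTCOME = MISS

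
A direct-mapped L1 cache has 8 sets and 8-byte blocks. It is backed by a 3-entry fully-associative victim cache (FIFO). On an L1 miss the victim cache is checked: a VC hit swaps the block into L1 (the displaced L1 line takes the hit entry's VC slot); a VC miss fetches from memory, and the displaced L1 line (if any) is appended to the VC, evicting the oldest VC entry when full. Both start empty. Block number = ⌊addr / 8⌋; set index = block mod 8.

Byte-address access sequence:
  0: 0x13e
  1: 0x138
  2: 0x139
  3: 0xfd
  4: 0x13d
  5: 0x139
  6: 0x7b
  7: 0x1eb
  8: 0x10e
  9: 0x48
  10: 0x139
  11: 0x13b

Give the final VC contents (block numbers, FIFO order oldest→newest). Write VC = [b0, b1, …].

  [0] addr=0x13e blk=39 s=7: MISS | VC []
  [1] addr=0x138 blk=39 s=7: L1-HIT | VC []
  [2] addr=0x139 blk=39 s=7: L1-HIT | VC []
  [3] addr=0xfd blk=31 s=7: MISS | VC [39]
  [4] addr=0x13d blk=39 s=7: VC-HIT | VC [31]
  [5] addr=0x139 blk=39 s=7: L1-HIT | VC [31]
  [6] addr=0x7b blk=15 s=7: MISS | VC [31, 39]
  [7] addr=0x1eb blk=61 s=5: MISS | VC [31, 39]
  [8] addr=0x10e blk=33 s=1: MISS | VC [31, 39]
  [9] addr=0x48 blk=9 s=1: MISS | VC [31, 39, 33]
  [10] addr=0x139 blk=39 s=7: VC-HIT | VC [31, 15, 33]
  [11] addr=0x13b blk=39 s=7: L1-HIT | VC [31, 15, 33]

VC = [31, 15, 33]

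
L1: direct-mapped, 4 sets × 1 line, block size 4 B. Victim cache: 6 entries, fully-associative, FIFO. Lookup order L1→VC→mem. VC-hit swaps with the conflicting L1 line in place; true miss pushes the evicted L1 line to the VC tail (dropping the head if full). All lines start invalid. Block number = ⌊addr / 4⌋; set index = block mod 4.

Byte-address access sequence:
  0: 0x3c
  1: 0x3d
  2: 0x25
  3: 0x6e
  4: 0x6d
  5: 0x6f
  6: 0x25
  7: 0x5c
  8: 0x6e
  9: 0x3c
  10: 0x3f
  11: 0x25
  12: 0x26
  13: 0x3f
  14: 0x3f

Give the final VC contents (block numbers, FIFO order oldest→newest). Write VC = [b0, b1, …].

VC = [27, 23]

#0 0x3c→b15/s3 MISS; vc=[]
#1 0x3d→b15/s3 L1-HIT; vc=[]
#2 0x25→b9/s1 MISS; vc=[]
#3 0x6e→b27/s3 MISS; vc=[15]
#4 0x6d→b27/s3 L1-HIT; vc=[15]
#5 0x6f→b27/s3 L1-HIT; vc=[15]
#6 0x25→b9/s1 L1-HIT; vc=[15]
#7 0x5c→b23/s3 MISS; vc=[15,27]
#8 0x6e→b27/s3 VC-HIT; vc=[15,23]
#9 0x3c→b15/s3 VC-HIT; vc=[27,23]
#10 0x3f→b15/s3 L1-HIT; vc=[27,23]
#11 0x25→b9/s1 L1-HIT; vc=[27,23]
#12 0x26→b9/s1 L1-HIT; vc=[27,23]
#13 0x3f→b15/s3 L1-HIT; vc=[27,23]
#14 0x3f→b15/s3 L1-HIT; vc=[27,23]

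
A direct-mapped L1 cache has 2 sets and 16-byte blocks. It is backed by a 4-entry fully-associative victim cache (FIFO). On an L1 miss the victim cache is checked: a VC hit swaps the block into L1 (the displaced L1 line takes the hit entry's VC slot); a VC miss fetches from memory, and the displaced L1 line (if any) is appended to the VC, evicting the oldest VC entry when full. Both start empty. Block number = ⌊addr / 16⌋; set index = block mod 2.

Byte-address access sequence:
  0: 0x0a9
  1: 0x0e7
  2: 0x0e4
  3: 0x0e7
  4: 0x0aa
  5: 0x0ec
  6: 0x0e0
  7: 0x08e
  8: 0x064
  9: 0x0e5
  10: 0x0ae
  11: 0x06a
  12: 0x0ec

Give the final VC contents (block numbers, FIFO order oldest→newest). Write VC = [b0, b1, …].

VC = [6, 10, 8]

0: 0xa9 (blk 10, set 0) → MISS  vc=[]
1: 0xe7 (blk 14, set 0) → MISS  vc=[10]
2: 0xe4 (blk 14, set 0) → L1-HIT  vc=[10]
3: 0xe7 (blk 14, set 0) → L1-HIT  vc=[10]
4: 0xaa (blk 10, set 0) → VC-HIT  vc=[14]
5: 0xec (blk 14, set 0) → VC-HIT  vc=[10]
6: 0xe0 (blk 14, set 0) → L1-HIT  vc=[10]
7: 0x8e (blk 8, set 0) → MISS  vc=[10, 14]
8: 0x64 (blk 6, set 0) → MISS  vc=[10, 14, 8]
9: 0xe5 (blk 14, set 0) → VC-HIT  vc=[10, 6, 8]
10: 0xae (blk 10, set 0) → VC-HIT  vc=[14, 6, 8]
11: 0x6a (blk 6, set 0) → VC-HIT  vc=[14, 10, 8]
12: 0xec (blk 14, set 0) → VC-HIT  vc=[6, 10, 8]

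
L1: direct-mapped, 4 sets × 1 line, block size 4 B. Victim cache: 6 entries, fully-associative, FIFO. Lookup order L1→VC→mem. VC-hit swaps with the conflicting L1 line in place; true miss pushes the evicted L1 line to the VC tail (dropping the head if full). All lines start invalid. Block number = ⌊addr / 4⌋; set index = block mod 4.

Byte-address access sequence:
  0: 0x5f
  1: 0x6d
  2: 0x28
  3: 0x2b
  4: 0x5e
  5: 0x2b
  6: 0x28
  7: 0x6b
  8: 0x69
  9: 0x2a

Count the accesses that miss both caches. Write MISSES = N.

MISSES = 4

#0 0x5f→b23/s3 MISS; vc=[]
#1 0x6d→b27/s3 MISS; vc=[23]
#2 0x28→b10/s2 MISS; vc=[23]
#3 0x2b→b10/s2 L1-HIT; vc=[23]
#4 0x5e→b23/s3 VC-HIT; vc=[27]
#5 0x2b→b10/s2 L1-HIT; vc=[27]
#6 0x28→b10/s2 L1-HIT; vc=[27]
#7 0x6b→b26/s2 MISS; vc=[27,10]
#8 0x69→b26/s2 L1-HIT; vc=[27,10]
#9 0x2a→b10/s2 VC-HIT; vc=[27,26]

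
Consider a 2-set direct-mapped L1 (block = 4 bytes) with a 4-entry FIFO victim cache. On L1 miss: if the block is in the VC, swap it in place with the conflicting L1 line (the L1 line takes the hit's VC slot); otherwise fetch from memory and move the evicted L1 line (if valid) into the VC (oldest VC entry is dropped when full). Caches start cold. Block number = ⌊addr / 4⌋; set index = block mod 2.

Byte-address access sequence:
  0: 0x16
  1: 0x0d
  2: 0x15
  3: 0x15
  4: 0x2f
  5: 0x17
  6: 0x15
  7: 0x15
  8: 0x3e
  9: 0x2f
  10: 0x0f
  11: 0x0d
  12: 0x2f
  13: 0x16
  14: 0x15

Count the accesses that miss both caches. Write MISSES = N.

0: 0x16 (blk 5, set 1) → MISS  vc=[]
1: 0xd (blk 3, set 1) → MISS  vc=[5]
2: 0x15 (blk 5, set 1) → VC-HIT  vc=[3]
3: 0x15 (blk 5, set 1) → L1-HIT  vc=[3]
4: 0x2f (blk 11, set 1) → MISS  vc=[3, 5]
5: 0x17 (blk 5, set 1) → VC-HIT  vc=[3, 11]
6: 0x15 (blk 5, set 1) → L1-HIT  vc=[3, 11]
7: 0x15 (blk 5, set 1) → L1-HIT  vc=[3, 11]
8: 0x3e (blk 15, set 1) → MISS  vc=[3, 11, 5]
9: 0x2f (blk 11, set 1) → VC-HIT  vc=[3, 15, 5]
10: 0xf (blk 3, set 1) → VC-HIT  vc=[11, 15, 5]
11: 0xd (blk 3, set 1) → L1-HIT  vc=[11, 15, 5]
12: 0x2f (blk 11, set 1) → VC-HIT  vc=[3, 15, 5]
13: 0x16 (blk 5, set 1) → VC-HIT  vc=[3, 15, 11]
14: 0x15 (blk 5, set 1) → L1-HIT  vc=[3, 15, 11]

MISSES = 4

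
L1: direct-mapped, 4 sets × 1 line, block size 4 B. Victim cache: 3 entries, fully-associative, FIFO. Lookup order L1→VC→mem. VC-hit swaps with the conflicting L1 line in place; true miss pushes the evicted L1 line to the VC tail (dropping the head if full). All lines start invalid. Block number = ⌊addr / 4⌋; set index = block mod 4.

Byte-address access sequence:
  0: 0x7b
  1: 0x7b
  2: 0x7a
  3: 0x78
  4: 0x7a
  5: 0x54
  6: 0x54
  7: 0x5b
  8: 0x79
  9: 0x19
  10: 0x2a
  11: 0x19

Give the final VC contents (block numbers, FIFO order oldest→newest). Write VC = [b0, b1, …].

VC = [22, 30, 10]

0: 0x7b (blk 30, set 2) → MISS  vc=[]
1: 0x7b (blk 30, set 2) → L1-HIT  vc=[]
2: 0x7a (blk 30, set 2) → L1-HIT  vc=[]
3: 0x78 (blk 30, set 2) → L1-HIT  vc=[]
4: 0x7a (blk 30, set 2) → L1-HIT  vc=[]
5: 0x54 (blk 21, set 1) → MISS  vc=[]
6: 0x54 (blk 21, set 1) → L1-HIT  vc=[]
7: 0x5b (blk 22, set 2) → MISS  vc=[30]
8: 0x79 (blk 30, set 2) → VC-HIT  vc=[22]
9: 0x19 (blk 6, set 2) → MISS  vc=[22, 30]
10: 0x2a (blk 10, set 2) → MISS  vc=[22, 30, 6]
11: 0x19 (blk 6, set 2) → VC-HIT  vc=[22, 30, 10]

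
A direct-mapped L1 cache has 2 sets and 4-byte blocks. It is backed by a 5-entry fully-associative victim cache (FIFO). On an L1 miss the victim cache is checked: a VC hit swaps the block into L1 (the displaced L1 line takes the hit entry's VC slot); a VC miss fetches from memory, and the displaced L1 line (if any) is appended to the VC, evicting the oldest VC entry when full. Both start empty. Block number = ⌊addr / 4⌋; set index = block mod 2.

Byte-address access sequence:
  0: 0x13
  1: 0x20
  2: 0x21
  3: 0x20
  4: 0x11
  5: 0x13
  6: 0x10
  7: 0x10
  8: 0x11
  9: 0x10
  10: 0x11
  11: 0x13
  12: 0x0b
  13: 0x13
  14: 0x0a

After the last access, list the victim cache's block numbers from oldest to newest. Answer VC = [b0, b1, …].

  [0] addr=0x13 blk=4 s=0: MISS | VC []
  [1] addr=0x20 blk=8 s=0: MISS | VC [4]
  [2] addr=0x21 blk=8 s=0: L1-HIT | VC [4]
  [3] addr=0x20 blk=8 s=0: L1-HIT | VC [4]
  [4] addr=0x11 blk=4 s=0: VC-HIT | VC [8]
  [5] addr=0x13 blk=4 s=0: L1-HIT | VC [8]
  [6] addr=0x10 blk=4 s=0: L1-HIT | VC [8]
  [7] addr=0x10 blk=4 s=0: L1-HIT | VC [8]
  [8] addr=0x11 blk=4 s=0: L1-HIT | VC [8]
  [9] addr=0x10 blk=4 s=0: L1-HIT | VC [8]
  [10] addr=0x11 blk=4 s=0: L1-HIT | VC [8]
  [11] addr=0x13 blk=4 s=0: L1-HIT | VC [8]
  [12] addr=0xb blk=2 s=0: MISS | VC [8, 4]
  [13] addr=0x13 blk=4 s=0: VC-HIT | VC [8, 2]
  [14] addr=0xa blk=2 s=0: VC-HIT | VC [8, 4]

VC = [8, 4]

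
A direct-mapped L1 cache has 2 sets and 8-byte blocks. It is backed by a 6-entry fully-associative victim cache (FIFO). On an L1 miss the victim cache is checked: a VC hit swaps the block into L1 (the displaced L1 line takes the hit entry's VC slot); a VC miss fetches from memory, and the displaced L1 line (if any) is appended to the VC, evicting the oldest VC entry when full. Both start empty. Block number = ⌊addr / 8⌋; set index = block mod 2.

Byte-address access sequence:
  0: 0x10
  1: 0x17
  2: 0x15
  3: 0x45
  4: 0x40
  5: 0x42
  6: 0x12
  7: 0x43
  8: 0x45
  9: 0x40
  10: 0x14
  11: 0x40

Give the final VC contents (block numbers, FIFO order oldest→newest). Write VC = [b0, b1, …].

0: 0x10 (blk 2, set 0) → MISS  vc=[]
1: 0x17 (blk 2, set 0) → L1-HIT  vc=[]
2: 0x15 (blk 2, set 0) → L1-HIT  vc=[]
3: 0x45 (blk 8, set 0) → MISS  vc=[2]
4: 0x40 (blk 8, set 0) → L1-HIT  vc=[2]
5: 0x42 (blk 8, set 0) → L1-HIT  vc=[2]
6: 0x12 (blk 2, set 0) → VC-HIT  vc=[8]
7: 0x43 (blk 8, set 0) → VC-HIT  vc=[2]
8: 0x45 (blk 8, set 0) → L1-HIT  vc=[2]
9: 0x40 (blk 8, set 0) → L1-HIT  vc=[2]
10: 0x14 (blk 2, set 0) → VC-HIT  vc=[8]
11: 0x40 (blk 8, set 0) → VC-HIT  vc=[2]

VC = [2]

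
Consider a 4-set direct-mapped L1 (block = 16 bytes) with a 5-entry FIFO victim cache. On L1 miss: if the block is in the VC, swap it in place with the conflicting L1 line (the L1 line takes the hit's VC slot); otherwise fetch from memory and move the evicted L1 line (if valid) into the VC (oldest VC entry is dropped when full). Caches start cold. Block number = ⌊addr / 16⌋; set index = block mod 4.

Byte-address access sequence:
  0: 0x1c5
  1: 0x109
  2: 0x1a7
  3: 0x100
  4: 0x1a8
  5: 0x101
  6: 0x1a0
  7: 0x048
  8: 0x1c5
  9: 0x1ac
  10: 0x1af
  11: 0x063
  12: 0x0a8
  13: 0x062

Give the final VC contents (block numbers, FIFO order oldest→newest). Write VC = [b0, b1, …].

#0 0x1c5→b28/s0 MISS; vc=[]
#1 0x109→b16/s0 MISS; vc=[28]
#2 0x1a7→b26/s2 MISS; vc=[28]
#3 0x100→b16/s0 L1-HIT; vc=[28]
#4 0x1a8→b26/s2 L1-HIT; vc=[28]
#5 0x101→b16/s0 L1-HIT; vc=[28]
#6 0x1a0→b26/s2 L1-HIT; vc=[28]
#7 0x48→b4/s0 MISS; vc=[28,16]
#8 0x1c5→b28/s0 VC-HIT; vc=[4,16]
#9 0x1ac→b26/s2 L1-HIT; vc=[4,16]
#10 0x1af→b26/s2 L1-HIT; vc=[4,16]
#11 0x63→b6/s2 MISS; vc=[4,16,26]
#12 0xa8→b10/s2 MISS; vc=[4,16,26,6]
#13 0x62→b6/s2 VC-HIT; vc=[4,16,26,10]

VC = [4, 16, 26, 10]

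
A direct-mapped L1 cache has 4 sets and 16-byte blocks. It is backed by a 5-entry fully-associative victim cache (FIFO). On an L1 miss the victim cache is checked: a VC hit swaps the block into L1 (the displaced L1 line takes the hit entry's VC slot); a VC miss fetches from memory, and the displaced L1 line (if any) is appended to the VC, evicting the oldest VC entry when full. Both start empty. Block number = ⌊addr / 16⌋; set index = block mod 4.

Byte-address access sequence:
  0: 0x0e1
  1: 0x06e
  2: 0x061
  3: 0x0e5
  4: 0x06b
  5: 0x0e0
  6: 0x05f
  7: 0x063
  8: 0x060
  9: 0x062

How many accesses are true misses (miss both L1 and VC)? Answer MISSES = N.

MISSES = 3

#0 0xe1→b14/s2 MISS; vc=[]
#1 0x6e→b6/s2 MISS; vc=[14]
#2 0x61→b6/s2 L1-HIT; vc=[14]
#3 0xe5→b14/s2 VC-HIT; vc=[6]
#4 0x6b→b6/s2 VC-HIT; vc=[14]
#5 0xe0→b14/s2 VC-HIT; vc=[6]
#6 0x5f→b5/s1 MISS; vc=[6]
#7 0x63→b6/s2 VC-HIT; vc=[14]
#8 0x60→b6/s2 L1-HIT; vc=[14]
#9 0x62→b6/s2 L1-HIT; vc=[14]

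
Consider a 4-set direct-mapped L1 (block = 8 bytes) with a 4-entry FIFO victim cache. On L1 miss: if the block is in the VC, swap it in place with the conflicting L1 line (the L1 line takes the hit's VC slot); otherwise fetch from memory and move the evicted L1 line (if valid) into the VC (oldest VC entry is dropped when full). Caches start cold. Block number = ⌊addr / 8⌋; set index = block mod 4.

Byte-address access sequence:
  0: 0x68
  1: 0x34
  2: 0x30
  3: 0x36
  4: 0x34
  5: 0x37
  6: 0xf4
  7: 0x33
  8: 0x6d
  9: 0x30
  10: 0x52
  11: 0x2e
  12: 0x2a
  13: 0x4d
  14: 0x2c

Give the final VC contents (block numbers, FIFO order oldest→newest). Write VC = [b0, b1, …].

#0 0x68→b13/s1 MISS; vc=[]
#1 0x34→b6/s2 MISS; vc=[]
#2 0x30→b6/s2 L1-HIT; vc=[]
#3 0x36→b6/s2 L1-HIT; vc=[]
#4 0x34→b6/s2 L1-HIT; vc=[]
#5 0x37→b6/s2 L1-HIT; vc=[]
#6 0xf4→b30/s2 MISS; vc=[6]
#7 0x33→b6/s2 VC-HIT; vc=[30]
#8 0x6d→b13/s1 L1-HIT; vc=[30]
#9 0x30→b6/s2 L1-HIT; vc=[30]
#10 0x52→b10/s2 MISS; vc=[30,6]
#11 0x2e→b5/s1 MISS; vc=[30,6,13]
#12 0x2a→b5/s1 L1-HIT; vc=[30,6,13]
#13 0x4d→b9/s1 MISS; vc=[30,6,13,5]
#14 0x2c→b5/s1 VC-HIT; vc=[30,6,13,9]

VC = [30, 6, 13, 9]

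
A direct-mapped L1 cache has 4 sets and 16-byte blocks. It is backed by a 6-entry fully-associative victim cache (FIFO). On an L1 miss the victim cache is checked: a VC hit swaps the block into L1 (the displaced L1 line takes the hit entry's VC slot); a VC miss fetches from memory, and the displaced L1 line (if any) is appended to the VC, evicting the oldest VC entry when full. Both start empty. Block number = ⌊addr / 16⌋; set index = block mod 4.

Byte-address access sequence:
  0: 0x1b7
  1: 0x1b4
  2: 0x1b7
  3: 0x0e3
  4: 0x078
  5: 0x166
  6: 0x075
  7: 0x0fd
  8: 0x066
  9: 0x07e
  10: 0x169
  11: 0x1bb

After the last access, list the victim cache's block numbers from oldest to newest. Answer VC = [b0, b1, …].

#0 0x1b7→b27/s3 MISS; vc=[]
#1 0x1b4→b27/s3 L1-HIT; vc=[]
#2 0x1b7→b27/s3 L1-HIT; vc=[]
#3 0xe3→b14/s2 MISS; vc=[]
#4 0x78→b7/s3 MISS; vc=[27]
#5 0x166→b22/s2 MISS; vc=[27,14]
#6 0x75→b7/s3 L1-HIT; vc=[27,14]
#7 0xfd→b15/s3 MISS; vc=[27,14,7]
#8 0x66→b6/s2 MISS; vc=[27,14,7,22]
#9 0x7e→b7/s3 VC-HIT; vc=[27,14,15,22]
#10 0x169→b22/s2 VC-HIT; vc=[27,14,15,6]
#11 0x1bb→b27/s3 VC-HIT; vc=[7,14,15,6]

VC = [7, 14, 15, 6]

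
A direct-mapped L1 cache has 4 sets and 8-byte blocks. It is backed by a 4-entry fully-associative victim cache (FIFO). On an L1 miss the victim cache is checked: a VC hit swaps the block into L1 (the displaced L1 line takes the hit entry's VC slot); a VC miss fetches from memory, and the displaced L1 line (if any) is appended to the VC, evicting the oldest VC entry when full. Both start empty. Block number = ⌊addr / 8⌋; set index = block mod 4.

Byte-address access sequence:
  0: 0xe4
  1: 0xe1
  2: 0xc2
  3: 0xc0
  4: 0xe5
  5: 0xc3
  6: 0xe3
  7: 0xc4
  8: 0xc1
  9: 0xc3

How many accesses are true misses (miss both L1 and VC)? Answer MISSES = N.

#0 0xe4→b28/s0 MISS; vc=[]
#1 0xe1→b28/s0 L1-HIT; vc=[]
#2 0xc2→b24/s0 MISS; vc=[28]
#3 0xc0→b24/s0 L1-HIT; vc=[28]
#4 0xe5→b28/s0 VC-HIT; vc=[24]
#5 0xc3→b24/s0 VC-HIT; vc=[28]
#6 0xe3→b28/s0 VC-HIT; vc=[24]
#7 0xc4→b24/s0 VC-HIT; vc=[28]
#8 0xc1→b24/s0 L1-HIT; vc=[28]
#9 0xc3→b24/s0 L1-HIT; vc=[28]

MISSES = 2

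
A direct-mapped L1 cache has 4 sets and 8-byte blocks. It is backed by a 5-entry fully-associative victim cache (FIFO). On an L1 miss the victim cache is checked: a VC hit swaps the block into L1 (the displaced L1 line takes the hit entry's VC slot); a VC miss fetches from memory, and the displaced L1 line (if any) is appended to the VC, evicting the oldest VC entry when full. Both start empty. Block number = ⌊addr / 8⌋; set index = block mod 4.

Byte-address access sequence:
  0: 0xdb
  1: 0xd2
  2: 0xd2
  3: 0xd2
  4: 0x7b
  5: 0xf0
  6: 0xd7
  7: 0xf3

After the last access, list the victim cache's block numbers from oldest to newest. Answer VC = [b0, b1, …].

0: 0xdb (blk 27, set 3) → MISS  vc=[]
1: 0xd2 (blk 26, set 2) → MISS  vc=[]
2: 0xd2 (blk 26, set 2) → L1-HIT  vc=[]
3: 0xd2 (blk 26, set 2) → L1-HIT  vc=[]
4: 0x7b (blk 15, set 3) → MISS  vc=[27]
5: 0xf0 (blk 30, set 2) → MISS  vc=[27, 26]
6: 0xd7 (blk 26, set 2) → VC-HIT  vc=[27, 30]
7: 0xf3 (blk 30, set 2) → VC-HIT  vc=[27, 26]

VC = [27, 26]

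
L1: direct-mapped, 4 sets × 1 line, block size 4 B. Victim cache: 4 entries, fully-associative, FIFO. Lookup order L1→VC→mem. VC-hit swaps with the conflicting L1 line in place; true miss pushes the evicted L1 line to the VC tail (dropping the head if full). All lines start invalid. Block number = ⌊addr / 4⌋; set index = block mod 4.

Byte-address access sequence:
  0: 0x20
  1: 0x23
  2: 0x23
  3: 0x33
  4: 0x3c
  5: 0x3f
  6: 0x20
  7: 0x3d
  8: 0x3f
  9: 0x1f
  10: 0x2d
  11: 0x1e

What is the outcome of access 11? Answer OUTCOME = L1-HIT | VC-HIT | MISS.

  [0] addr=0x20 blk=8 s=0: MISS | VC []
  [1] addr=0x23 blk=8 s=0: L1-HIT | VC []
  [2] addr=0x23 blk=8 s=0: L1-HIT | VC []
  [3] addr=0x33 blk=12 s=0: MISS | VC [8]
  [4] addr=0x3c blk=15 s=3: MISS | VC [8]
  [5] addr=0x3f blk=15 s=3: L1-HIT | VC [8]
  [6] addr=0x20 blk=8 s=0: VC-HIT | VC [12]
  [7] addr=0x3d blk=15 s=3: L1-HIT | VC [12]
  [8] addr=0x3f blk=15 s=3: L1-HIT | VC [12]
  [9] addr=0x1f blk=7 s=3: MISS | VC [12, 15]
  [10] addr=0x2d blk=11 s=3: MISS | VC [12, 15, 7]
  [11] addr=0x1e blk=7 s=3: VC-HIT | VC [12, 15, 11]

OUTCOME = VC-HIT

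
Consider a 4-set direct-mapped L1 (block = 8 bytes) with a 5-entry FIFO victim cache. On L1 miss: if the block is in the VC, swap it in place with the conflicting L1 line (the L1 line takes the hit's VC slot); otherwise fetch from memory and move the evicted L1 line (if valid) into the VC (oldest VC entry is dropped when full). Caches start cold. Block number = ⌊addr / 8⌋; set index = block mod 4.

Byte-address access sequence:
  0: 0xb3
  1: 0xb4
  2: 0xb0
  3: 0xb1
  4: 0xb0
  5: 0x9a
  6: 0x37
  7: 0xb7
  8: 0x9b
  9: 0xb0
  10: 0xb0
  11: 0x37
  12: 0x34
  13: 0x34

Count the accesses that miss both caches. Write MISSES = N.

MISSES = 3

#0 0xb3→b22/s2 MISS; vc=[]
#1 0xb4→b22/s2 L1-HIT; vc=[]
#2 0xb0→b22/s2 L1-HIT; vc=[]
#3 0xb1→b22/s2 L1-HIT; vc=[]
#4 0xb0→b22/s2 L1-HIT; vc=[]
#5 0x9a→b19/s3 MISS; vc=[]
#6 0x37→b6/s2 MISS; vc=[22]
#7 0xb7→b22/s2 VC-HIT; vc=[6]
#8 0x9b→b19/s3 L1-HIT; vc=[6]
#9 0xb0→b22/s2 L1-HIT; vc=[6]
#10 0xb0→b22/s2 L1-HIT; vc=[6]
#11 0x37→b6/s2 VC-HIT; vc=[22]
#12 0x34→b6/s2 L1-HIT; vc=[22]
#13 0x34→b6/s2 L1-HIT; vc=[22]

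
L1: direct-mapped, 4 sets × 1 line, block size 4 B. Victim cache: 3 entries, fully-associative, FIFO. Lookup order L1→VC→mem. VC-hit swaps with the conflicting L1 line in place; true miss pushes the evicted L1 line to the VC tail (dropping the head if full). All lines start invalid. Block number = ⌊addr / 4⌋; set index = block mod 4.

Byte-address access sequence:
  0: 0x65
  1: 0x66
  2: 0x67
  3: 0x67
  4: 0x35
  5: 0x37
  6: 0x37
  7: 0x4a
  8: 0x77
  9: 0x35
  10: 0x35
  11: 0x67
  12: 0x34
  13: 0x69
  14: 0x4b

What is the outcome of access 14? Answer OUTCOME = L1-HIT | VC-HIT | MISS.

  [0] addr=0x65 blk=25 s=1: MISS | VC []
  [1] addr=0x66 blk=25 s=1: L1-HIT | VC []
  [2] addr=0x67 blk=25 s=1: L1-HIT | VC []
  [3] addr=0x67 blk=25 s=1: L1-HIT | VC []
  [4] addr=0x35 blk=13 s=1: MISS | VC [25]
  [5] addr=0x37 blk=13 s=1: L1-HIT | VC [25]
  [6] addr=0x37 blk=13 s=1: L1-HIT | VC [25]
  [7] addr=0x4a blk=18 s=2: MISS | VC [25]
  [8] addr=0x77 blk=29 s=1: MISS | VC [25, 13]
  [9] addr=0x35 blk=13 s=1: VC-HIT | VC [25, 29]
  [10] addr=0x35 blk=13 s=1: L1-HIT | VC [25, 29]
  [11] addr=0x67 blk=25 s=1: VC-HIT | VC [13, 29]
  [12] addr=0x34 blk=13 s=1: VC-HIT | VC [25, 29]
  [13] addr=0x69 blk=26 s=2: MISS | VC [25, 29, 18]
  [14] addr=0x4b blk=18 s=2: VC-HIT | VC [25, 29, 26]

OUTCOME = VC-HIT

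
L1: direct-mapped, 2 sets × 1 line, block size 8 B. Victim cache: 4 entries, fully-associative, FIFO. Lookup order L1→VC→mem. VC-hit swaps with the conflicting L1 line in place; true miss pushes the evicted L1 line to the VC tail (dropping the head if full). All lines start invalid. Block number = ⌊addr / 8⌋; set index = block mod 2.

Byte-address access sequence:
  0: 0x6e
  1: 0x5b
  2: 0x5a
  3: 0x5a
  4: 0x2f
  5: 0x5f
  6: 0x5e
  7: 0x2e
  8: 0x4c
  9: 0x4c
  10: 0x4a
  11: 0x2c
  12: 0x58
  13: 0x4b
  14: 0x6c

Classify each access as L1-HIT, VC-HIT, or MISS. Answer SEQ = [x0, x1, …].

SEQ = [MISS, MISS, L1-HIT, L1-HIT, MISS, VC-HIT, L1-HIT, VC-HIT, MISS, L1-HIT, L1-HIT, VC-HIT, VC-HIT, VC-HIT, VC-HIT]

#0 0x6e→b13/s1 MISS; vc=[]
#1 0x5b→b11/s1 MISS; vc=[13]
#2 0x5a→b11/s1 L1-HIT; vc=[13]
#3 0x5a→b11/s1 L1-HIT; vc=[13]
#4 0x2f→b5/s1 MISS; vc=[13,11]
#5 0x5f→b11/s1 VC-HIT; vc=[13,5]
#6 0x5e→b11/s1 L1-HIT; vc=[13,5]
#7 0x2e→b5/s1 VC-HIT; vc=[13,11]
#8 0x4c→b9/s1 MISS; vc=[13,11,5]
#9 0x4c→b9/s1 L1-HIT; vc=[13,11,5]
#10 0x4a→b9/s1 L1-HIT; vc=[13,11,5]
#11 0x2c→b5/s1 VC-HIT; vc=[13,11,9]
#12 0x58→b11/s1 VC-HIT; vc=[13,5,9]
#13 0x4b→b9/s1 VC-HIT; vc=[13,5,11]
#14 0x6c→b13/s1 VC-HIT; vc=[9,5,11]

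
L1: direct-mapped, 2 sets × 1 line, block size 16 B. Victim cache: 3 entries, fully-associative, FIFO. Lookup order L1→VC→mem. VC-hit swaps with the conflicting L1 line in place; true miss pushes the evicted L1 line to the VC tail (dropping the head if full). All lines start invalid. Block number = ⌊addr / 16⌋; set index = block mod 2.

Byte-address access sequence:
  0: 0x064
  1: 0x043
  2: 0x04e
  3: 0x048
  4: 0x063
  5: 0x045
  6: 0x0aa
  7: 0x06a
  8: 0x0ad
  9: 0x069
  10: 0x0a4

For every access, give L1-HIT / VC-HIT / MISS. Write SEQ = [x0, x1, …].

#0 0x64→b6/s0 MISS; vc=[]
#1 0x43→b4/s0 MISS; vc=[6]
#2 0x4e→b4/s0 L1-HIT; vc=[6]
#3 0x48→b4/s0 L1-HIT; vc=[6]
#4 0x63→b6/s0 VC-HIT; vc=[4]
#5 0x45→b4/s0 VC-HIT; vc=[6]
#6 0xaa→b10/s0 MISS; vc=[6,4]
#7 0x6a→b6/s0 VC-HIT; vc=[10,4]
#8 0xad→b10/s0 VC-HIT; vc=[6,4]
#9 0x69→b6/s0 VC-HIT; vc=[10,4]
#10 0xa4→b10/s0 VC-HIT; vc=[6,4]

SEQ = [MISS, MISS, L1-HIT, L1-HIT, VC-HIT, VC-HIT, MISS, VC-HIT, VC-HIT, VC-HIT, VC-HIT]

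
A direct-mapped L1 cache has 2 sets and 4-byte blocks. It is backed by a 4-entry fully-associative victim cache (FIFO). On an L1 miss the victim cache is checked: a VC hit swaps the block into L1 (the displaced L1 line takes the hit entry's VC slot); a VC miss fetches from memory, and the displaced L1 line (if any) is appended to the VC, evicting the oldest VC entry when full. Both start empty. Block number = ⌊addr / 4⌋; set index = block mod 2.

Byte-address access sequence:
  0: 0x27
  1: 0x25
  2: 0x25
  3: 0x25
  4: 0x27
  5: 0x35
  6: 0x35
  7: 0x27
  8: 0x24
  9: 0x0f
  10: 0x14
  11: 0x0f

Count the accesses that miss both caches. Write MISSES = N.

0: 0x27 (blk 9, set 1) → MISS  vc=[]
1: 0x25 (blk 9, set 1) → L1-HIT  vc=[]
2: 0x25 (blk 9, set 1) → L1-HIT  vc=[]
3: 0x25 (blk 9, set 1) → L1-HIT  vc=[]
4: 0x27 (blk 9, set 1) → L1-HIT  vc=[]
5: 0x35 (blk 13, set 1) → MISS  vc=[9]
6: 0x35 (blk 13, set 1) → L1-HIT  vc=[9]
7: 0x27 (blk 9, set 1) → VC-HIT  vc=[13]
8: 0x24 (blk 9, set 1) → L1-HIT  vc=[13]
9: 0xf (blk 3, set 1) → MISS  vc=[13, 9]
10: 0x14 (blk 5, set 1) → MISS  vc=[13, 9, 3]
11: 0xf (blk 3, set 1) → VC-HIT  vc=[13, 9, 5]

MISSES = 4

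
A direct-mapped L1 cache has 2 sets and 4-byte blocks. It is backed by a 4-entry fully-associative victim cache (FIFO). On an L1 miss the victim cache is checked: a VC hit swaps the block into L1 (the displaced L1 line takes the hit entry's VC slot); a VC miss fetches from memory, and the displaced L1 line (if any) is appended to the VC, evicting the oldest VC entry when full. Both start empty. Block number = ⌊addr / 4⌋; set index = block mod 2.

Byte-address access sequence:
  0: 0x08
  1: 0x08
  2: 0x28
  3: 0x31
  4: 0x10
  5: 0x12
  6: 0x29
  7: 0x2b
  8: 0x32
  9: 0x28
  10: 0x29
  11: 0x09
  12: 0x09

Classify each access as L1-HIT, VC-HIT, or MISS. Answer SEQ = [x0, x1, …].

0: 0x8 (blk 2, set 0) → MISS  vc=[]
1: 0x8 (blk 2, set 0) → L1-HIT  vc=[]
2: 0x28 (blk 10, set 0) → MISS  vc=[2]
3: 0x31 (blk 12, set 0) → MISS  vc=[2, 10]
4: 0x10 (blk 4, set 0) → MISS  vc=[2, 10, 12]
5: 0x12 (blk 4, set 0) → L1-HIT  vc=[2, 10, 12]
6: 0x29 (blk 10, set 0) → VC-HIT  vc=[2, 4, 12]
7: 0x2b (blk 10, set 0) → L1-HIT  vc=[2, 4, 12]
8: 0x32 (blk 12, set 0) → VC-HIT  vc=[2, 4, 10]
9: 0x28 (blk 10, set 0) → VC-HIT  vc=[2, 4, 12]
10: 0x29 (blk 10, set 0) → L1-HIT  vc=[2, 4, 12]
11: 0x9 (blk 2, set 0) → VC-HIT  vc=[10, 4, 12]
12: 0x9 (blk 2, set 0) → L1-HIT  vc=[10, 4, 12]

SEQ = [MISS, L1-HIT, MISS, MISS, MISS, L1-HIT, VC-HIT, L1-HIT, VC-HIT, VC-HIT, L1-HIT, VC-HIT, L1-HIT]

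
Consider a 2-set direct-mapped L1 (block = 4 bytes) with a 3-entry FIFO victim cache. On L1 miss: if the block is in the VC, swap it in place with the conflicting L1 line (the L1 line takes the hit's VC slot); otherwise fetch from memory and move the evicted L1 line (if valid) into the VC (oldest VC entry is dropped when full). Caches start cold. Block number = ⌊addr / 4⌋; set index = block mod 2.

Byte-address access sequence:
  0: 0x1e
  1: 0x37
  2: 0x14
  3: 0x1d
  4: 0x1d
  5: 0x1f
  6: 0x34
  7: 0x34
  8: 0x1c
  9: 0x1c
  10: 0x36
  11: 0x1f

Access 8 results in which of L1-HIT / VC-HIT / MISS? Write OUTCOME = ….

0: 0x1e (blk 7, set 1) → MISS  vc=[]
1: 0x37 (blk 13, set 1) → MISS  vc=[7]
2: 0x14 (blk 5, set 1) → MISS  vc=[7, 13]
3: 0x1d (blk 7, set 1) → VC-HIT  vc=[5, 13]
4: 0x1d (blk 7, set 1) → L1-HIT  vc=[5, 13]
5: 0x1f (blk 7, set 1) → L1-HIT  vc=[5, 13]
6: 0x34 (blk 13, set 1) → VC-HIT  vc=[5, 7]
7: 0x34 (blk 13, set 1) → L1-HIT  vc=[5, 7]
8: 0x1c (blk 7, set 1) → VC-HIT  vc=[5, 13]
9: 0x1c (blk 7, set 1) → L1-HIT  vc=[5, 13]
10: 0x36 (blk 13, set 1) → VC-HIT  vc=[5, 7]
11: 0x1f (blk 7, set 1) → VC-HIT  vc=[5, 13]

OUTCOME = VC-HIT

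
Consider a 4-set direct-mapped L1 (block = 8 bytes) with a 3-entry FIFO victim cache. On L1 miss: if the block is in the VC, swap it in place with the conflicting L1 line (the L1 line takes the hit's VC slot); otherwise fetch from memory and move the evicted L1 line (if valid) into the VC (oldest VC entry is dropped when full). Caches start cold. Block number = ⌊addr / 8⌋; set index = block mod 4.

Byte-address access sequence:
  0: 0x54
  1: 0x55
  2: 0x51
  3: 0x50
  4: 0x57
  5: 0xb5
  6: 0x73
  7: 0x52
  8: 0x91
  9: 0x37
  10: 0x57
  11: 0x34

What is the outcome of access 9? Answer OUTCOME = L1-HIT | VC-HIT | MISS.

OUTCOME = MISS

#0 0x54→b10/s2 MISS; vc=[]
#1 0x55→b10/s2 L1-HIT; vc=[]
#2 0x51→b10/s2 L1-HIT; vc=[]
#3 0x50→b10/s2 L1-HIT; vc=[]
#4 0x57→b10/s2 L1-HIT; vc=[]
#5 0xb5→b22/s2 MISS; vc=[10]
#6 0x73→b14/s2 MISS; vc=[10,22]
#7 0x52→b10/s2 VC-HIT; vc=[14,22]
#8 0x91→b18/s2 MISS; vc=[14,22,10]
#9 0x37→b6/s2 MISS; vc=[22,10,18]
#10 0x57→b10/s2 VC-HIT; vc=[22,6,18]
#11 0x34→b6/s2 VC-HIT; vc=[22,10,18]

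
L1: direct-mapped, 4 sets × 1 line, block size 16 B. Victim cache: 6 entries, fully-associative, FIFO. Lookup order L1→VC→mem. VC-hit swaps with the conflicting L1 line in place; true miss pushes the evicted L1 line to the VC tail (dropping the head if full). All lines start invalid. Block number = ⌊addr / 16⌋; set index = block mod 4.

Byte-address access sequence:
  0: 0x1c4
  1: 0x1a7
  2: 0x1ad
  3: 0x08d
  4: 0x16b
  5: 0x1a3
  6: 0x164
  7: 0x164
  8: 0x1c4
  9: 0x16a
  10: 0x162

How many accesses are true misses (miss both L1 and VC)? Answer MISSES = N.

MISSES = 4

0: 0x1c4 (blk 28, set 0) → MISS  vc=[]
1: 0x1a7 (blk 26, set 2) → MISS  vc=[]
2: 0x1ad (blk 26, set 2) → L1-HIT  vc=[]
3: 0x8d (blk 8, set 0) → MISS  vc=[28]
4: 0x16b (blk 22, set 2) → MISS  vc=[28, 26]
5: 0x1a3 (blk 26, set 2) → VC-HIT  vc=[28, 22]
6: 0x164 (blk 22, set 2) → VC-HIT  vc=[28, 26]
7: 0x164 (blk 22, set 2) → L1-HIT  vc=[28, 26]
8: 0x1c4 (blk 28, set 0) → VC-HIT  vc=[8, 26]
9: 0x16a (blk 22, set 2) → L1-HIT  vc=[8, 26]
10: 0x162 (blk 22, set 2) → L1-HIT  vc=[8, 26]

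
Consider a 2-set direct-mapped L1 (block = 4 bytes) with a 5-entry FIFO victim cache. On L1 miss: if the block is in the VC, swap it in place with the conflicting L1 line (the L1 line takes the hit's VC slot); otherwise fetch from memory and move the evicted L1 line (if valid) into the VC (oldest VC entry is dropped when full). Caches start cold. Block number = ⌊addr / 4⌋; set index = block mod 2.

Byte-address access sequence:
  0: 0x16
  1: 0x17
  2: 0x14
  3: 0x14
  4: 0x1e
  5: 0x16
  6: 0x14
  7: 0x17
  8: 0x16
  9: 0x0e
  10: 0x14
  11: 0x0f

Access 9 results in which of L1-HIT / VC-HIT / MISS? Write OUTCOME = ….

OUTCOME = MISS

#0 0x16→b5/s1 MISS; vc=[]
#1 0x17→b5/s1 L1-HIT; vc=[]
#2 0x14→b5/s1 L1-HIT; vc=[]
#3 0x14→b5/s1 L1-HIT; vc=[]
#4 0x1e→b7/s1 MISS; vc=[5]
#5 0x16→b5/s1 VC-HIT; vc=[7]
#6 0x14→b5/s1 L1-HIT; vc=[7]
#7 0x17→b5/s1 L1-HIT; vc=[7]
#8 0x16→b5/s1 L1-HIT; vc=[7]
#9 0xe→b3/s1 MISS; vc=[7,5]
#10 0x14→b5/s1 VC-HIT; vc=[7,3]
#11 0xf→b3/s1 VC-HIT; vc=[7,5]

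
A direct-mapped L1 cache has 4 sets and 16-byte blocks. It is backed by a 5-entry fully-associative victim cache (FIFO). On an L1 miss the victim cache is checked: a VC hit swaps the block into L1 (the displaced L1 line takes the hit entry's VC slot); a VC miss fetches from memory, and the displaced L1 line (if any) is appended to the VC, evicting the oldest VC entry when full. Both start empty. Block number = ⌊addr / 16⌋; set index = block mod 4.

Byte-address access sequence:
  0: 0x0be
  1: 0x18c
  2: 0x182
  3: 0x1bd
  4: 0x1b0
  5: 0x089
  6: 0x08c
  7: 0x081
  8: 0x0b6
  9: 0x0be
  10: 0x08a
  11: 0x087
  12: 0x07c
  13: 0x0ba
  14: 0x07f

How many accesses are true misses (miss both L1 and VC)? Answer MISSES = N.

MISSES = 5

0: 0xbe (blk 11, set 3) → MISS  vc=[]
1: 0x18c (blk 24, set 0) → MISS  vc=[]
2: 0x182 (blk 24, set 0) → L1-HIT  vc=[]
3: 0x1bd (blk 27, set 3) → MISS  vc=[11]
4: 0x1b0 (blk 27, set 3) → L1-HIT  vc=[11]
5: 0x89 (blk 8, set 0) → MISS  vc=[11, 24]
6: 0x8c (blk 8, set 0) → L1-HIT  vc=[11, 24]
7: 0x81 (blk 8, set 0) → L1-HIT  vc=[11, 24]
8: 0xb6 (blk 11, set 3) → VC-HIT  vc=[27, 24]
9: 0xbe (blk 11, set 3) → L1-HIT  vc=[27, 24]
10: 0x8a (blk 8, set 0) → L1-HIT  vc=[27, 24]
11: 0x87 (blk 8, set 0) → L1-HIT  vc=[27, 24]
12: 0x7c (blk 7, set 3) → MISS  vc=[27, 24, 11]
13: 0xba (blk 11, set 3) → VC-HIT  vc=[27, 24, 7]
14: 0x7f (blk 7, set 3) → VC-HIT  vc=[27, 24, 11]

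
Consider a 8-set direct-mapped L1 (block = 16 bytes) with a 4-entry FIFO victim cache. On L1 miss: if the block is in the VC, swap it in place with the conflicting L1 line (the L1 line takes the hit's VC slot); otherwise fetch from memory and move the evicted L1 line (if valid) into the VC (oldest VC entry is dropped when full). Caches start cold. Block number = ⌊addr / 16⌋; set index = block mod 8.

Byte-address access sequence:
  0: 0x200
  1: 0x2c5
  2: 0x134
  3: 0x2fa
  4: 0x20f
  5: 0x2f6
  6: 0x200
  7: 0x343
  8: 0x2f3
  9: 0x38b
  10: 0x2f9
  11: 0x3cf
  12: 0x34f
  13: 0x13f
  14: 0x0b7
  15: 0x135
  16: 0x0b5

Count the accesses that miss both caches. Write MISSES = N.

#0 0x200→b32/s0 MISS; vc=[]
#1 0x2c5→b44/s4 MISS; vc=[]
#2 0x134→b19/s3 MISS; vc=[]
#3 0x2fa→b47/s7 MISS; vc=[]
#4 0x20f→b32/s0 L1-HIT; vc=[]
#5 0x2f6→b47/s7 L1-HIT; vc=[]
#6 0x200→b32/s0 L1-HIT; vc=[]
#7 0x343→b52/s4 MISS; vc=[44]
#8 0x2f3→b47/s7 L1-HIT; vc=[44]
#9 0x38b→b56/s0 MISS; vc=[44,32]
#10 0x2f9→b47/s7 L1-HIT; vc=[44,32]
#11 0x3cf→b60/s4 MISS; vc=[44,32,52]
#12 0x34f→b52/s4 VC-HIT; vc=[44,32,60]
#13 0x13f→b19/s3 L1-HIT; vc=[44,32,60]
#14 0xb7→b11/s3 MISS; vc=[44,32,60,19]
#15 0x135→b19/s3 VC-HIT; vc=[44,32,60,11]
#16 0xb5→b11/s3 VC-HIT; vc=[44,32,60,19]

MISSES = 8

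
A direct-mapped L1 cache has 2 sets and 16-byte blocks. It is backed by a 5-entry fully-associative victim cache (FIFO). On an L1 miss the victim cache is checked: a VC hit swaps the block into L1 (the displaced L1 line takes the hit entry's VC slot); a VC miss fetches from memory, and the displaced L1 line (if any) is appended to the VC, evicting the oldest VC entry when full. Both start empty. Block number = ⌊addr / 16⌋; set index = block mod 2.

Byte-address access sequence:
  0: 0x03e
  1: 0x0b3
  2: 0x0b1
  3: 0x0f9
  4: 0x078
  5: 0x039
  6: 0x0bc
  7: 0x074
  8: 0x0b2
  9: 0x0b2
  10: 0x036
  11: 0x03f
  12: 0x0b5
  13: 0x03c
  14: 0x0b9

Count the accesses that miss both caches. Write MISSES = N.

MISSES = 4

#0 0x3e→b3/s1 MISS; vc=[]
#1 0xb3→b11/s1 MISS; vc=[3]
#2 0xb1→b11/s1 L1-HIT; vc=[3]
#3 0xf9→b15/s1 MISS; vc=[3,11]
#4 0x78→b7/s1 MISS; vc=[3,11,15]
#5 0x39→b3/s1 VC-HIT; vc=[7,11,15]
#6 0xbc→b11/s1 VC-HIT; vc=[7,3,15]
#7 0x74→b7/s1 VC-HIT; vc=[11,3,15]
#8 0xb2→b11/s1 VC-HIT; vc=[7,3,15]
#9 0xb2→b11/s1 L1-HIT; vc=[7,3,15]
#10 0x36→b3/s1 VC-HIT; vc=[7,11,15]
#11 0x3f→b3/s1 L1-HIT; vc=[7,11,15]
#12 0xb5→b11/s1 VC-HIT; vc=[7,3,15]
#13 0x3c→b3/s1 VC-HIT; vc=[7,11,15]
#14 0xb9→b11/s1 VC-HIT; vc=[7,3,15]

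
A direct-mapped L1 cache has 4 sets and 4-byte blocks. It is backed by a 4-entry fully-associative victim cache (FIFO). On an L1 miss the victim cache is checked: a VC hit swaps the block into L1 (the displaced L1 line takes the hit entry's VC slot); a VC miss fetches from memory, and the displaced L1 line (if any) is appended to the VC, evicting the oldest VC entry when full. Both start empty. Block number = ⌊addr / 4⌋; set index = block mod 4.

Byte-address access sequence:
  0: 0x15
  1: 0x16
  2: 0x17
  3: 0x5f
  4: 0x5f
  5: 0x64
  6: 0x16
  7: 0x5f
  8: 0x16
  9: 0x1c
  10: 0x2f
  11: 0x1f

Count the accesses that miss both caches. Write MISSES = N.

MISSES = 5

  [0] addr=0x15 blk=5 s=1: MISS | VC []
  [1] addr=0x16 blk=5 s=1: L1-HIT | VC []
  [2] addr=0x17 blk=5 s=1: L1-HIT | VC []
  [3] addr=0x5f blk=23 s=3: MISS | VC []
  [4] addr=0x5f blk=23 s=3: L1-HIT | VC []
  [5] addr=0x64 blk=25 s=1: MISS | VC [5]
  [6] addr=0x16 blk=5 s=1: VC-HIT | VC [25]
  [7] addr=0x5f blk=23 s=3: L1-HIT | VC [25]
  [8] addr=0x16 blk=5 s=1: L1-HIT | VC [25]
  [9] addr=0x1c blk=7 s=3: MISS | VC [25, 23]
  [10] addr=0x2f blk=11 s=3: MISS | VC [25, 23, 7]
  [11] addr=0x1f blk=7 s=3: VC-HIT | VC [25, 23, 11]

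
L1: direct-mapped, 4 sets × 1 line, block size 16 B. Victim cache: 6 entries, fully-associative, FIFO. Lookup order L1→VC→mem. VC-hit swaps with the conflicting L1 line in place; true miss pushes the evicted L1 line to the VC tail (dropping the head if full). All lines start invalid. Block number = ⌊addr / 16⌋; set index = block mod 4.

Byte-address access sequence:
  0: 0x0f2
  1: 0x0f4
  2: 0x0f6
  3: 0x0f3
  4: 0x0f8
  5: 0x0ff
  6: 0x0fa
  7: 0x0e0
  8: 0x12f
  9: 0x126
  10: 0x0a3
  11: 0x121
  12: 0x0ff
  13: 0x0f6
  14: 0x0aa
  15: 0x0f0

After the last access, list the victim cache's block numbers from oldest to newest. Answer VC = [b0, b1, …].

  [0] addr=0xf2 blk=15 s=3: MISS | VC []
  [1] addr=0xf4 blk=15 s=3: L1-HIT | VC []
  [2] addr=0xf6 blk=15 s=3: L1-HIT | VC []
  [3] addr=0xf3 blk=15 s=3: L1-HIT | VC []
  [4] addr=0xf8 blk=15 s=3: L1-HIT | VC []
  [5] addr=0xff blk=15 s=3: L1-HIT | VC []
  [6] addr=0xfa blk=15 s=3: L1-HIT | VC []
  [7] addr=0xe0 blk=14 s=2: MISS | VC []
  [8] addr=0x12f blk=18 s=2: MISS | VC [14]
  [9] addr=0x126 blk=18 s=2: L1-HIT | VC [14]
  [10] addr=0xa3 blk=10 s=2: MISS | VC [14, 18]
  [11] addr=0x121 blk=18 s=2: VC-HIT | VC [14, 10]
  [12] addr=0xff blk=15 s=3: L1-HIT | VC [14, 10]
  [13] addr=0xf6 blk=15 s=3: L1-HIT | VC [14, 10]
  [14] addr=0xaa blk=10 s=2: VC-HIT | VC [14, 18]
  [15] addr=0xf0 blk=15 s=3: L1-HIT | VC [14, 18]

VC = [14, 18]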